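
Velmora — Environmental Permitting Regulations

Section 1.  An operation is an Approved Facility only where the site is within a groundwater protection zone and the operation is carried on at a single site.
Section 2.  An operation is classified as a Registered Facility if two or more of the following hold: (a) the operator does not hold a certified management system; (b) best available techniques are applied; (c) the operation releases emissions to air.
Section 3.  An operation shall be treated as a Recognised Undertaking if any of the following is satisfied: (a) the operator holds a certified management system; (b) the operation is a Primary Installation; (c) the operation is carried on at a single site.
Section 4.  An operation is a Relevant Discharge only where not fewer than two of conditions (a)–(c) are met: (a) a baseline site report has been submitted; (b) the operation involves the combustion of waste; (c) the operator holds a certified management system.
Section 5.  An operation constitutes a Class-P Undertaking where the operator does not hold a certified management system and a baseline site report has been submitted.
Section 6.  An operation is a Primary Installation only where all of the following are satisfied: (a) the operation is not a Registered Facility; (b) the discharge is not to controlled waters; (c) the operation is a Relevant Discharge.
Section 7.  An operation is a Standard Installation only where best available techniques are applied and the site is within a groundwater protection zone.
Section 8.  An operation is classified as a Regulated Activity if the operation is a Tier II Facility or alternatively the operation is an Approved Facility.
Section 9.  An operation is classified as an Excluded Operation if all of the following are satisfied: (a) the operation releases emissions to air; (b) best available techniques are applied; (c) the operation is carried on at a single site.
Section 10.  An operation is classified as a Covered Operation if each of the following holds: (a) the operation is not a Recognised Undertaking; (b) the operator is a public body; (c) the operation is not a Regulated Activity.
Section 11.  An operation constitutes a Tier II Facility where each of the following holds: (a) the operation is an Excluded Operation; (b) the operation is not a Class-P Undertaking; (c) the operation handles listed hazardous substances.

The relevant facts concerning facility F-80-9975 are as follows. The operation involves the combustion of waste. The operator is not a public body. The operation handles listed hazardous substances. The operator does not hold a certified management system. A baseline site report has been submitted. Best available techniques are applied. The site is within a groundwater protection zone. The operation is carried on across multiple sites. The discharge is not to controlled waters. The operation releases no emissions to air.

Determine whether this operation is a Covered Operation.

section 2 — Registered Facility: the operator does not hold a certified management system? yes; best available techniques are applied? yes; the operation releases emissions to air? no — 2 of 3 hold (need ≥2) → satisfied.
section 4 — Relevant Discharge: a baseline site report has been submitted? yes; the operation involves the combustion of waste? yes; the operator holds a certified management system? no — 2 of 3 hold (need ≥2) → satisfied.
section 6 — Primary Installation: [not a Registered Facility (section 2)? no] AND [the discharge is not to controlled waters? yes] AND [Relevant Discharge (section 4)? yes] → not satisfied.
section 3 — Recognised Undertaking: [the operator holds a certified management system? no] OR [Primary Installation (section 6)? no] OR [the operation is carried on at a single site? no] → not satisfied.
section 9 — Excluded Operation: [the operation releases emissions to air? no] AND [best available techniques are applied? yes] AND [the operation is carried on at a single site? no] → not satisfied.
section 5 — Class-P Undertaking: [the operator does not hold a certified management system? yes] AND [a baseline site report has been submitted? yes] → satisfied.
section 11 — Tier II Facility: [Excluded Operation (section 9)? no] AND [not a Class-P Undertaking (section 5)? no] AND [the operation handles listed hazardous substances? yes] → not satisfied.
section 1 — Approved Facility: [the site is within a groundwater protection zone? yes] AND [the operation is carried on at a single site? no] → not satisfied.
section 8 — Regulated Activity: [Tier II Facility (section 11)? no] OR [Approved Facility (section 1)? no] → not satisfied.
section 10 — Covered Operation: [not a Recognised Undertaking (section 3)? yes] AND [the operator is a public body? no] AND [not a Regulated Activity (section 8)? yes] → not satisfied.

No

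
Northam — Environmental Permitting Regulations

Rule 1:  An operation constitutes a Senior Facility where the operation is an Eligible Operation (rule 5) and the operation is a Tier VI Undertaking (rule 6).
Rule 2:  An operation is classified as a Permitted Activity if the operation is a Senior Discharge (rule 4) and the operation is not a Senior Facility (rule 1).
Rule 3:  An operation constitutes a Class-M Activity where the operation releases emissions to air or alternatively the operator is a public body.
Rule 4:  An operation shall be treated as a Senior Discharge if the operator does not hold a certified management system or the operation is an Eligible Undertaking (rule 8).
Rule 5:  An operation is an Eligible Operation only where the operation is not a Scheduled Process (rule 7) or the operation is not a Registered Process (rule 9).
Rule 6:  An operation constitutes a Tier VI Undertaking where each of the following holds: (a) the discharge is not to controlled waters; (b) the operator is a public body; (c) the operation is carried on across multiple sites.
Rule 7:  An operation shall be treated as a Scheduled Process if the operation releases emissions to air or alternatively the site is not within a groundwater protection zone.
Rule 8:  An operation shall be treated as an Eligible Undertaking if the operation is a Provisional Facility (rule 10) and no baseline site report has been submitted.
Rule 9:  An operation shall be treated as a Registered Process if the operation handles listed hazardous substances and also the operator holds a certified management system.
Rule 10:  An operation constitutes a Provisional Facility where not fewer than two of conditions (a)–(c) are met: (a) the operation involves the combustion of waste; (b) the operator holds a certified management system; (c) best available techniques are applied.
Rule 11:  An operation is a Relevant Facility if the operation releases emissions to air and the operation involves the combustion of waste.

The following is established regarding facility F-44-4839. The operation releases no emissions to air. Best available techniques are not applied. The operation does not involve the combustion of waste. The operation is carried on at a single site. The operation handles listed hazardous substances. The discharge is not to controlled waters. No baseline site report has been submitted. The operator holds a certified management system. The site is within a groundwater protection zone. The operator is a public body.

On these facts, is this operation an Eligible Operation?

Yes

Under rule 7: the operation releases emissions to air? no; or the site is not within a groundwater protection zone? no. So the operation is not a Scheduled Process.
Under rule 9: the operation handles listed hazardous substances? yes; and the operator holds a certified management system? yes. So the operation is a Registered Process.
Under rule 5: not a Scheduled Process (rule 7)? yes; or not a Registered Process (rule 9)? no. So the operation is an Eligible Operation.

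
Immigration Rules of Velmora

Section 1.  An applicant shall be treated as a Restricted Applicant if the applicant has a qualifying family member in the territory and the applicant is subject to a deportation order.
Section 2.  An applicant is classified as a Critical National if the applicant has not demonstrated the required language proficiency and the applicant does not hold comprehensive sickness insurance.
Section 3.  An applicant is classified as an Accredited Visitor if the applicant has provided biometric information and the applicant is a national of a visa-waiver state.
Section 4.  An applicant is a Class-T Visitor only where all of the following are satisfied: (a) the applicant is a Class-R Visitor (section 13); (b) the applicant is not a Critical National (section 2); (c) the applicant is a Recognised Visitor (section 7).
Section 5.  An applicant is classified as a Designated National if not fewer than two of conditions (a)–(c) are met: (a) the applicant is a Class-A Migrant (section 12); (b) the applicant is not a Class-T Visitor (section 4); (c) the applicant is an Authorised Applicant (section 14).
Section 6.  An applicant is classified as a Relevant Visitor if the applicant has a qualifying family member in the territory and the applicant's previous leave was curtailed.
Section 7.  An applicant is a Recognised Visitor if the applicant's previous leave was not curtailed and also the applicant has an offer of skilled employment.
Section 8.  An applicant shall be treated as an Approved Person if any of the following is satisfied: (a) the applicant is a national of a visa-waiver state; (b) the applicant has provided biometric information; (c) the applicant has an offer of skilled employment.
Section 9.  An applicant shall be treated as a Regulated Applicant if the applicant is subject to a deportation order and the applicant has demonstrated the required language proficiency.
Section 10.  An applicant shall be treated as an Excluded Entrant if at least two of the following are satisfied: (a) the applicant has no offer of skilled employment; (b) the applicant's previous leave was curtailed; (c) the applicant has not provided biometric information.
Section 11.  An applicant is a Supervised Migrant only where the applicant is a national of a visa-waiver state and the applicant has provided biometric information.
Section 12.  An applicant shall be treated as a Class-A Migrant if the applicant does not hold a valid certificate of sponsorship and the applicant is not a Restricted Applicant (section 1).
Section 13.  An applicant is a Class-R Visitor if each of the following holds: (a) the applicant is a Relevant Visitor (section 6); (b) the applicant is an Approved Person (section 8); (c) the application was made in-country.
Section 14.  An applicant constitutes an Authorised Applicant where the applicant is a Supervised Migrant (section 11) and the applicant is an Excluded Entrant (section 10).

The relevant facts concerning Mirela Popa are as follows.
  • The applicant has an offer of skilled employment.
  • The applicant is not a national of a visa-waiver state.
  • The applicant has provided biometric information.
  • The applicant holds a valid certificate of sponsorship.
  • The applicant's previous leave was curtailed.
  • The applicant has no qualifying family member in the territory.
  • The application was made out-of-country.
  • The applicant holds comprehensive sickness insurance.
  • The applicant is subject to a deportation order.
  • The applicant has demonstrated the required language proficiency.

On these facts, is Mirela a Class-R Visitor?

section 6 — Relevant Visitor: [the applicant has a qualifying family member in the territory? no] AND [the applicant's previous leave was curtailed? yes] → not satisfied.
section 8 — Approved Person: [the applicant is a national of a visa-waiver state? no] OR [the applicant has provided biometric information? yes] OR [the applicant has an offer of skilled employment? yes] → satisfied.
section 13 — Class-R Visitor: [Relevant Visitor (section 6)? no] AND [Approved Person (section 8)? yes] AND [the application was made in-country? no] → not satisfied.

No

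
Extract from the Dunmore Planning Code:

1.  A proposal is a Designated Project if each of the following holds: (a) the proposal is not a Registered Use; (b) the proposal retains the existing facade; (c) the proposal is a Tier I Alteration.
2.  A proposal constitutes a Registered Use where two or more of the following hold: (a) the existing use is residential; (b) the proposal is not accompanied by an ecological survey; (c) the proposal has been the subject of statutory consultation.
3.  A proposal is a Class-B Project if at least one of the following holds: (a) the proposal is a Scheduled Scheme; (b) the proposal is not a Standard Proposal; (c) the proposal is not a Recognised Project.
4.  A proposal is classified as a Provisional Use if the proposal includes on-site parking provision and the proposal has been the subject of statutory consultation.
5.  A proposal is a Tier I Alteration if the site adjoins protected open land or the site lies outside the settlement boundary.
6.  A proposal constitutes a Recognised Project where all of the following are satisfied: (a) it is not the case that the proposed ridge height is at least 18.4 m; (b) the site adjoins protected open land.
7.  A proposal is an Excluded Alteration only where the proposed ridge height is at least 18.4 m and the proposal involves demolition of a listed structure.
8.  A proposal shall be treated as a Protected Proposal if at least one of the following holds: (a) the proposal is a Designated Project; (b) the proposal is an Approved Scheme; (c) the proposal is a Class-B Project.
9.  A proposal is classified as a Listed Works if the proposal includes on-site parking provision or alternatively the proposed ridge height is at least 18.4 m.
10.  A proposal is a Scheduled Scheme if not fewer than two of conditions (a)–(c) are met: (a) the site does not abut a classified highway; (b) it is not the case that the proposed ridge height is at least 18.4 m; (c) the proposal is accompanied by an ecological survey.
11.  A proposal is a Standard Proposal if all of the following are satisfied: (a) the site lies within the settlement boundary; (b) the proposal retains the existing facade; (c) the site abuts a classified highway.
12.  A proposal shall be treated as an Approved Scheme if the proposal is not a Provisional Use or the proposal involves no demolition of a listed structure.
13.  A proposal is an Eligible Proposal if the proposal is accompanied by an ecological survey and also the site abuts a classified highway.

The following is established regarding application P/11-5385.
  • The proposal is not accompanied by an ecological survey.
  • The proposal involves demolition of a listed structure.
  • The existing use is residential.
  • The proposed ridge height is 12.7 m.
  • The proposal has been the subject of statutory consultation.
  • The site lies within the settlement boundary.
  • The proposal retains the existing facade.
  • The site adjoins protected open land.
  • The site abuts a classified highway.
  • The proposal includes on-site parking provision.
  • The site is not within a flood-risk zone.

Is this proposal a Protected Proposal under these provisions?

No

Under paragraph 2: the existing use is residential? yes; the proposal is not accompanied by an ecological survey? yes; the proposal has been the subject of statutory consultation? yes — 3 of 3 hold (need ≥2) → satisfied.
Under paragraph 5: the site adjoins protected open land? yes; or the site lies outside the settlement boundary? no. So the proposal is a Tier I Alteration.
Under paragraph 1: not a Registered Use (paragraph 2)? no; and the proposal retains the existing facade? yes; and Tier I Alteration (paragraph 5)? yes. So the proposal is not a Designated Project.
Under paragraph 4: the proposal includes on-site parking provision? yes; and the proposal has been the subject of statutory consultation? yes. So the proposal is a Provisional Use.
Under paragraph 12: not a Provisional Use (paragraph 4)? no; or the proposal involves no demolition of a listed structure? no. So the proposal is not an Approved Scheme.
Under paragraph 10: the site does not abut a classified highway? no; proposed ridge height: 12.7 m ≥ 18.4 m? no, so negated condition yes; the proposal is accompanied by an ecological survey? no — 1 of 3 hold (need ≥2) → not satisfied.
Under paragraph 11: the site lies within the settlement boundary? yes; and the proposal retains the existing facade? yes; and the site abuts a classified highway? yes. So the proposal is a Standard Proposal.
Under paragraph 6: proposed ridge height: 12.7 m ≥ 18.4 m? no, so negated condition yes; and the site adjoins protected open land? yes. So the proposal is a Recognised Project.
Under paragraph 3: Scheduled Scheme (paragraph 10)? no; or not a Standard Proposal (paragraph 11)? no; or not a Recognised Project (paragraph 6)? no. So the proposal is not a Class-B Project.
Under paragraph 8: Designated Project (paragraph 1)? no; or Approved Scheme (paragraph 12)? no; or Class-B Project (paragraph 3)? no. So the proposal is not a Protected Proposal.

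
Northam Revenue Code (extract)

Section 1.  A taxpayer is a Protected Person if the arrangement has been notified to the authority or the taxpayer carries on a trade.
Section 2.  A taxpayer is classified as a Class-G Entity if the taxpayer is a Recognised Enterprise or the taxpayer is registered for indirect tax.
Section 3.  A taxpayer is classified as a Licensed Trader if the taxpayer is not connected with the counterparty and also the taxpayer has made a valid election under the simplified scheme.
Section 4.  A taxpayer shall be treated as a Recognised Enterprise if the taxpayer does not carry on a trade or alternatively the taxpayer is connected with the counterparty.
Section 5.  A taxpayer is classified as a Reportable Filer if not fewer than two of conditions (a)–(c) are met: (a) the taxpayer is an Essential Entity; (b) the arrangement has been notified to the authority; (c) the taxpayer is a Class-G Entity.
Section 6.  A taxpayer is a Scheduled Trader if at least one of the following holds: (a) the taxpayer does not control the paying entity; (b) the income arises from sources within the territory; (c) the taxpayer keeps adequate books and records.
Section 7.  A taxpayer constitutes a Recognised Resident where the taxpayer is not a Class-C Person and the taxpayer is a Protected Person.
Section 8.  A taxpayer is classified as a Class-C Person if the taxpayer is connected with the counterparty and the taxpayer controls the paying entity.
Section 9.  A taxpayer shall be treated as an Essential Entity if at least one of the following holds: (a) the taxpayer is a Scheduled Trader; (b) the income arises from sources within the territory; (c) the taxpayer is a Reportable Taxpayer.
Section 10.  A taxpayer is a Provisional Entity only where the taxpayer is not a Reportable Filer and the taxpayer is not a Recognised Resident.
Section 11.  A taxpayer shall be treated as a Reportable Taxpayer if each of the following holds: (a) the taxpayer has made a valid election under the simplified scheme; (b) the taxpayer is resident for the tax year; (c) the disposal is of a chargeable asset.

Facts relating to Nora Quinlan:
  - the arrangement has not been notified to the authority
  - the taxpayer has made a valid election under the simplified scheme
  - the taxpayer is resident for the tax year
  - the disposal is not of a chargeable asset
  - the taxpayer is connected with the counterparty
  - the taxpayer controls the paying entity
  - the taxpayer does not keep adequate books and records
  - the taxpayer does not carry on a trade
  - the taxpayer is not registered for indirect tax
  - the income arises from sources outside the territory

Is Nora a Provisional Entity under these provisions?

section 6 — Scheduled Trader: [the taxpayer does not control the paying entity? no] OR [the income arises from sources within the territory? no] OR [the taxpayer keeps adequate books and records? no] → not satisfied.
section 11 — Reportable Taxpayer: [the taxpayer has made a valid election under the simplified scheme? yes] AND [the taxpayer is resident for the tax year? yes] AND [the disposal is of a chargeable asset? no] → not satisfied.
section 9 — Essential Entity: [Scheduled Trader (section 6)? no] OR [the income arises from sources within the territory? no] OR [Reportable Taxpayer (section 11)? no] → not satisfied.
section 4 — Recognised Enterprise: [the taxpayer does not carry on a trade? yes] OR [the taxpayer is connected with the counterparty? yes] → satisfied.
section 2 — Class-G Entity: [Recognised Enterprise (section 4)? yes] OR [the taxpayer is registered for indirect tax? no] → satisfied.
section 5 — Reportable Filer: Essential Entity (section 9)? no; the arrangement has been notified to the authority? no; Class-G Entity (section 2)? yes — 1 of 3 hold (need ≥2) → not satisfied.
section 8 — Class-C Person: [the taxpayer is connected with the counterparty? yes] AND [the taxpayer controls the paying entity? yes] → satisfied.
section 1 — Protected Person: [the arrangement has been notified to the authority? no] OR [the taxpayer carries on a trade? no] → not satisfied.
section 7 — Recognised Resident: [not a Class-C Person (section 8)? no] AND [Protected Person (section 1)? no] → not satisfied.
section 10 — Provisional Entity: [not a Reportable Filer (section 5)? yes] AND [not a Recognised Resident (section 7)? yes] → satisfied.

Yes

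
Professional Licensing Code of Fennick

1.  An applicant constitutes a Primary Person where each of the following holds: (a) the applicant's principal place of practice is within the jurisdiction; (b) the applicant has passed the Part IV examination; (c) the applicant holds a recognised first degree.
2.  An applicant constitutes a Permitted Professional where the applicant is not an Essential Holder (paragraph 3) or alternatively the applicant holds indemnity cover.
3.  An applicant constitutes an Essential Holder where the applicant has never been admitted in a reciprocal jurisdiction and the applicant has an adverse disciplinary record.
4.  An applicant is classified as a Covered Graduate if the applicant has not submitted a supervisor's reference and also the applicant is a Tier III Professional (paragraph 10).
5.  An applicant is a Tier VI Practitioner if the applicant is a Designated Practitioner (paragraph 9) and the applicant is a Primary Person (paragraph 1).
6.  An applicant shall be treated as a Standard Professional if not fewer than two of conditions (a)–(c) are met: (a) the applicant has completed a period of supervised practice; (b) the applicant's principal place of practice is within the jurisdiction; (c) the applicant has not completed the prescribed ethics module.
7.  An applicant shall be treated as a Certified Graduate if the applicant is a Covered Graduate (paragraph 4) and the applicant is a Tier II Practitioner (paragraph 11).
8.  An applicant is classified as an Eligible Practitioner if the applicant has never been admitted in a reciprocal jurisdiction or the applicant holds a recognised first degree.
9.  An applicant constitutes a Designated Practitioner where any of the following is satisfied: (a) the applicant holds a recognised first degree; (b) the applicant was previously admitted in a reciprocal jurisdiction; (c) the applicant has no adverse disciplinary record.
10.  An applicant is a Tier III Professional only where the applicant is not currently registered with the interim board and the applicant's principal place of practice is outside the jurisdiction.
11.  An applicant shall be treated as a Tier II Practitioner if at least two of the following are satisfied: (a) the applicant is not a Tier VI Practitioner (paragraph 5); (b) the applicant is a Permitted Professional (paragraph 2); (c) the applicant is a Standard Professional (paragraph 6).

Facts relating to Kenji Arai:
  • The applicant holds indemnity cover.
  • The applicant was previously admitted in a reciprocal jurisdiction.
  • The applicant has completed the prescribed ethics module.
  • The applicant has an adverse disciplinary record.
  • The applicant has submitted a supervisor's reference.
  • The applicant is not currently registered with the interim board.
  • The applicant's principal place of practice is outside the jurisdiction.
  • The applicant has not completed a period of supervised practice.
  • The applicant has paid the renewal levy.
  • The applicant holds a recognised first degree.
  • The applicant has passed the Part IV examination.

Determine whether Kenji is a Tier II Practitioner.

Yes

paragraph 9 — Designated Practitioner: [the applicant holds a recognised first degree? yes] OR [the applicant was previously admitted in a reciprocal jurisdiction? yes] OR [the applicant has no adverse disciplinary record? no] → satisfied.
paragraph 1 — Primary Person: [the applicant's principal place of practice is within the jurisdiction? no] AND [the applicant has passed the Part IV examination? yes] AND [the applicant holds a recognised first degree? yes] → not satisfied.
paragraph 5 — Tier VI Practitioner: [Designated Practitioner (paragraph 9)? yes] AND [Primary Person (paragraph 1)? no] → not satisfied.
paragraph 3 — Essential Holder: [the applicant has never been admitted in a reciprocal jurisdiction? no] AND [the applicant has an adverse disciplinary record? yes] → not satisfied.
paragraph 2 — Permitted Professional: [not an Essential Holder (paragraph 3)? yes] OR [the applicant holds indemnity cover? yes] → satisfied.
paragraph 6 — Standard Professional: the applicant has completed a period of supervised practice? no; the applicant's principal place of practice is within the jurisdiction? no; the applicant has not completed the prescribed ethics module? no — 0 of 3 hold (need ≥2) → not satisfied.
paragraph 11 — Tier II Practitioner: not a Tier VI Practitioner (paragraph 5)? yes; Permitted Professional (paragraph 2)? yes; Standard Professional (paragraph 6)? no — 2 of 3 hold (need ≥2) → satisfied.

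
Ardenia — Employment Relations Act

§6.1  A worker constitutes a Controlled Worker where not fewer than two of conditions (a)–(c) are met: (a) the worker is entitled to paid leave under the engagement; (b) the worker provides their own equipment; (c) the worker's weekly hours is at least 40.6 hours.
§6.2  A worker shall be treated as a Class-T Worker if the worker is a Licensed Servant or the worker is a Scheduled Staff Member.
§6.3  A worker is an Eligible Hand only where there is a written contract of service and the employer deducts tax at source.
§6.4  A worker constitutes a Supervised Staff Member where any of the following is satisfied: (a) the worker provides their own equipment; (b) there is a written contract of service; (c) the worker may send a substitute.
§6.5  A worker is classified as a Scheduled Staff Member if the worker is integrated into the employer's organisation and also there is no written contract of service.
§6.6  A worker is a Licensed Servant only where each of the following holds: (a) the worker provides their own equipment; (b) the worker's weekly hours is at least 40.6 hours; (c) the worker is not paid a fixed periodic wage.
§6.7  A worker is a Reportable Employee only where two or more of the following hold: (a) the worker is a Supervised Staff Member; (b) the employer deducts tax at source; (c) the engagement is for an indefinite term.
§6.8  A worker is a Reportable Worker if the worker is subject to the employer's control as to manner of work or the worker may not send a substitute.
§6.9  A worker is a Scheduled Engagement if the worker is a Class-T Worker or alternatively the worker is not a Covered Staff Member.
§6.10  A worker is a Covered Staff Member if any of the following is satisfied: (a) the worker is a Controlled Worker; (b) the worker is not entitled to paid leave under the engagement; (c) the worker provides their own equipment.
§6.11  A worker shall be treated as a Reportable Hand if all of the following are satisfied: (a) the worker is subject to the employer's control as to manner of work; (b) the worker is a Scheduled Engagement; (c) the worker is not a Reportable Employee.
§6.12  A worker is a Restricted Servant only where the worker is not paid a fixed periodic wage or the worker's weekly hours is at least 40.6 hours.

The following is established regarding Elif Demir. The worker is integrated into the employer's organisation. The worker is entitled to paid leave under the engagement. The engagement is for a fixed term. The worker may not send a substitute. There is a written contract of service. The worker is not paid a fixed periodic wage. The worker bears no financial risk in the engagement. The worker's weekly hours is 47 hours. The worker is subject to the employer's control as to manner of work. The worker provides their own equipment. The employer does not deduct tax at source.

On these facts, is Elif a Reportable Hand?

§6.6 — Licensed Servant: [the worker provides their own equipment? yes] AND [worker's weekly hours: 47 hours ≥ 40.6 hours? yes] AND [the worker is not paid a fixed periodic wage? yes] → satisfied.
§6.5 — Scheduled Staff Member: [the worker is integrated into the employer's organisation? yes] AND [there is no written contract of service? no] → not satisfied.
§6.2 — Class-T Worker: [Licensed Servant (§6.6)? yes] OR [Scheduled Staff Member (§6.5)? no] → satisfied.
§6.1 — Controlled Worker: the worker is entitled to paid leave under the engagement? yes; the worker provides their own equipment? yes; worker's weekly hours: 47 hours ≥ 40.6 hours? yes — 3 of 3 hold (need ≥2) → satisfied.
§6.10 — Covered Staff Member: [Controlled Worker (§6.1)? yes] OR [the worker is not entitled to paid leave under the engagement? no] OR [the worker provides their own equipment? yes] → satisfied.
§6.9 — Scheduled Engagement: [Class-T Worker (§6.2)? yes] OR [not a Covered Staff Member (§6.10)? no] → satisfied.
§6.4 — Supervised Staff Member: [the worker provides their own equipment? yes] OR [there is a written contract of service? yes] OR [the worker may send a substitute? no] → satisfied.
§6.7 — Reportable Employee: Supervised Staff Member (§6.4)? yes; the employer deducts tax at source? no; the engagement is for an indefinite term? no — 1 of 3 hold (need ≥2) → not satisfied.
§6.11 — Reportable Hand: [the worker is subject to the employer's control as to manner of work? yes] AND [Scheduled Engagement (§6.9)? yes] AND [not a Reportable Employee (§6.7)? yes] → satisfied.

Yes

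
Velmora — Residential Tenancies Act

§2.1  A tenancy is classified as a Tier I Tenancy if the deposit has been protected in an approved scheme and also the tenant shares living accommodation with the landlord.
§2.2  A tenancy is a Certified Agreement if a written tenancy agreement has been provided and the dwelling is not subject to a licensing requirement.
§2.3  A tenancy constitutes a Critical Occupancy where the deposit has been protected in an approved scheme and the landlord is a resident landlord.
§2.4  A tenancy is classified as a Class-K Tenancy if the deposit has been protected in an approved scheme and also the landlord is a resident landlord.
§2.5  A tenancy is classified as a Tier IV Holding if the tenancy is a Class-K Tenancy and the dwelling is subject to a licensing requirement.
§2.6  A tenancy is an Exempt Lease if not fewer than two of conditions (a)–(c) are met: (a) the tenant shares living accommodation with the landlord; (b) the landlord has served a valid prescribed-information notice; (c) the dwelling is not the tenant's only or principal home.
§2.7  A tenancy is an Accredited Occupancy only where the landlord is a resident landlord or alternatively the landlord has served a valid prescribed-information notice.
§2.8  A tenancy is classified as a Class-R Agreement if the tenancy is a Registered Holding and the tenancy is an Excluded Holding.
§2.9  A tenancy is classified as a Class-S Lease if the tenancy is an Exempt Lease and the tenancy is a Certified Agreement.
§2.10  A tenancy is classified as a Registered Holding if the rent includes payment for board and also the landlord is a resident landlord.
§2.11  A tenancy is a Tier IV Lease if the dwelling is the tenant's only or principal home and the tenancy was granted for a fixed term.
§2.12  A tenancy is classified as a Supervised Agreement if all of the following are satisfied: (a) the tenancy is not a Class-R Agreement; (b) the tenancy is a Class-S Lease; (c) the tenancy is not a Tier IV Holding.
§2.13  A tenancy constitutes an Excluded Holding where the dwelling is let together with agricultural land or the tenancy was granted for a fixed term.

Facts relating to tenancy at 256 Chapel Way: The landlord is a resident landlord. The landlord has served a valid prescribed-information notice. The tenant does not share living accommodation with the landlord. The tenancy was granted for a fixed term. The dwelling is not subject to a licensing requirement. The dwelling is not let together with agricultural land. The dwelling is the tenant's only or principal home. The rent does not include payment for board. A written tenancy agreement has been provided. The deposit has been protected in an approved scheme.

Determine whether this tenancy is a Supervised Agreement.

No

§2.10 — Registered Holding: [the rent includes payment for board? no] AND [the landlord is a resident landlord? yes] → not satisfied.
§2.13 — Excluded Holding: [the dwelling is let together with agricultural land? no] OR [the tenancy was granted for a fixed term? yes] → satisfied.
§2.8 — Class-R Agreement: [Registered Holding (§2.10)? no] AND [Excluded Holding (§2.13)? yes] → not satisfied.
§2.6 — Exempt Lease: the tenant shares living accommodation with the landlord? no; the landlord has served a valid prescribed-information notice? yes; the dwelling is not the tenant's only or principal home? no — 1 of 3 hold (need ≥2) → not satisfied.
§2.2 — Certified Agreement: [a written tenancy agreement has been provided? yes] AND [the dwelling is not subject to a licensing requirement? yes] → satisfied.
§2.9 — Class-S Lease: [Exempt Lease (§2.6)? no] AND [Certified Agreement (§2.2)? yes] → not satisfied.
§2.4 — Class-K Tenancy: [the deposit has been protected in an approved scheme? yes] AND [the landlord is a resident landlord? yes] → satisfied.
§2.5 — Tier IV Holding: [Class-K Tenancy (§2.4)? yes] AND [the dwelling is subject to a licensing requirement? no] → not satisfied.
§2.12 — Supervised Agreement: [not a Class-R Agreement (§2.8)? yes] AND [Class-S Lease (§2.9)? no] AND [not a Tier IV Holding (§2.5)? yes] → not satisfied.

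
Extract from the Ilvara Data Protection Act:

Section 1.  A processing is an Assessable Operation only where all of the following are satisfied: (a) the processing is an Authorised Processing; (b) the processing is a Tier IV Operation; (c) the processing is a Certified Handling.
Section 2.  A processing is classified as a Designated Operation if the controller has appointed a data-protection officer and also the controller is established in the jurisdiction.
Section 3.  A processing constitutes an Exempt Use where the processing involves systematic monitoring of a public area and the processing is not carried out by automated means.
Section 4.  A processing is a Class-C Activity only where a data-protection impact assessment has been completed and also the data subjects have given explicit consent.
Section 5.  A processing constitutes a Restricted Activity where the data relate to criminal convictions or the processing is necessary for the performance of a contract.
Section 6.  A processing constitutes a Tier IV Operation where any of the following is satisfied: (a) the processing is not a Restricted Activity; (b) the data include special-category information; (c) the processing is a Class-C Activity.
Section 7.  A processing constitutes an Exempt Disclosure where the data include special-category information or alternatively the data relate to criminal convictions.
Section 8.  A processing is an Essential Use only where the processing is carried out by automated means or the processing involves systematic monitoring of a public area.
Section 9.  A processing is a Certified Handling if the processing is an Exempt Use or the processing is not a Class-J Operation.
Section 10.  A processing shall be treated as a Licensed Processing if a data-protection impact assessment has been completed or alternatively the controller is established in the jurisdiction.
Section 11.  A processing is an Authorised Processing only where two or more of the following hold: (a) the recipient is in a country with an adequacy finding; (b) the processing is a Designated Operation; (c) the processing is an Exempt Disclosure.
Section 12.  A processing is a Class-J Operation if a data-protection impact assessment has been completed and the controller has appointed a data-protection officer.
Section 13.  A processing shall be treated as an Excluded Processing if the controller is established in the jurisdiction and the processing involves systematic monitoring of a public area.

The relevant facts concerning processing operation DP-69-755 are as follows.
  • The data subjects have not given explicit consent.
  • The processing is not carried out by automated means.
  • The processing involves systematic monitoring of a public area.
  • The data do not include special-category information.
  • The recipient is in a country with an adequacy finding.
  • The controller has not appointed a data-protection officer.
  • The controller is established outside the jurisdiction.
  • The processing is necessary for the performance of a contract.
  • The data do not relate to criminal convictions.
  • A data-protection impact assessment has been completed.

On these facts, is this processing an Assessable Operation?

No

Under section 2: the controller has appointed a data-protection officer? no; and the controller is established in the jurisdiction? no. So the processing is not a Designated Operation.
Under section 7: the data include special-category information? no; or the data relate to criminal convictions? no. So the processing is not an Exempt Disclosure.
Under section 11: the recipient is in a country with an adequacy finding? yes; Designated Operation (section 2)? no; Exempt Disclosure (section 7)? no — 1 of 3 hold (need ≥2) → not satisfied.
Under section 5: the data relate to criminal convictions? no; or the processing is necessary for the performance of a contract? yes. So the processing is a Restricted Activity.
Under section 4: a data-protection impact assessment has been completed? yes; and the data subjects have given explicit consent? no. So the processing is not a Class-C Activity.
Under section 6: not a Restricted Activity (section 5)? no; or the data include special-category information? no; or Class-C Activity (section 4)? no. So the processing is not a Tier IV Operation.
Under section 3: the processing involves systematic monitoring of a public area? yes; and the processing is not carried out by automated means? yes. So the processing is an Exempt Use.
Under section 12: a data-protection impact assessment has been completed? yes; and the controller has appointed a data-protection officer? no. So the processing is not a Class-J Operation.
Under section 9: Exempt Use (section 3)? yes; or not a Class-J Operation (section 12)? yes. So the processing is a Certified Handling.
Under section 1: Authorised Processing (section 11)? no; and Tier IV Operation (section 6)? no; and Certified Handling (section 9)? yes. So the processing is not an Assessable Operation.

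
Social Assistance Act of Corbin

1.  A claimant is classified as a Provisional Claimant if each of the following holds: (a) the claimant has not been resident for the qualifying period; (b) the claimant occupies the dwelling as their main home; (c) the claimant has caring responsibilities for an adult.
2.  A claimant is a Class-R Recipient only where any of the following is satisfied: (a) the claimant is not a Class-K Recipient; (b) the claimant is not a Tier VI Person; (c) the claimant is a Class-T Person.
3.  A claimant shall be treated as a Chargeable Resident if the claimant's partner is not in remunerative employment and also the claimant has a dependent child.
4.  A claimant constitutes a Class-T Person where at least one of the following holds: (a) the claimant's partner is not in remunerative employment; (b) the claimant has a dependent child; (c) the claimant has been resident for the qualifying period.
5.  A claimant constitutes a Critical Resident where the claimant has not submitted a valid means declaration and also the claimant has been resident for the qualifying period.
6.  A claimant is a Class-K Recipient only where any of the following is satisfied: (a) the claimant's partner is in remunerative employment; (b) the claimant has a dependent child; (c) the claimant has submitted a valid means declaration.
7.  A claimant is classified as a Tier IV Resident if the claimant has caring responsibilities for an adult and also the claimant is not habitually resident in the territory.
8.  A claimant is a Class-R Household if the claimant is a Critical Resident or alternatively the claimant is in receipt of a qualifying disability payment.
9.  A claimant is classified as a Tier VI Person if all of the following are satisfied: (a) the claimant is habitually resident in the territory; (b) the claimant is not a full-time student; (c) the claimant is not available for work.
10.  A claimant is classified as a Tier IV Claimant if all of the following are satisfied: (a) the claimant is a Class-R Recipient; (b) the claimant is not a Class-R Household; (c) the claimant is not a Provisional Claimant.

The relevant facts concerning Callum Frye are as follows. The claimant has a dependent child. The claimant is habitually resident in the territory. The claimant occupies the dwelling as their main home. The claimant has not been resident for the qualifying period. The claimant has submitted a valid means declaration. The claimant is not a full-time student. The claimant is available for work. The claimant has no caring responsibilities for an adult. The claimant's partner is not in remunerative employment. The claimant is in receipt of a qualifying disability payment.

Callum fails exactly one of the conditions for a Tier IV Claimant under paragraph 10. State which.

Under paragraph 6: the claimant's partner is in remunerative employment? no; or the claimant has a dependent child? yes; or the claimant has submitted a valid means declaration? yes. So the claimant is a Class-K Recipient.
Under paragraph 9: the claimant is habitually resident in the territory? yes; and the claimant is not a full-time student? yes; and the claimant is not available for work? no. So the claimant is not a Tier VI Person.
Under paragraph 4: the claimant's partner is not in remunerative employment? yes; or the claimant has a dependent child? yes; or the claimant has been resident for the qualifying period? no. So the claimant is a Class-T Person.
Under paragraph 2: not a Class-K Recipient (paragraph 6)? no; or not a Tier VI Person (paragraph 9)? yes; or Class-T Person (paragraph 4)? yes. So the claimant is a Class-R Recipient.
Under paragraph 5: the claimant has not submitted a valid means declaration? no; and the claimant has been resident for the qualifying period? no. So the claimant is not a Critical Resident.
Under paragraph 8: Critical Resident (paragraph 5)? no; or the claimant is in receipt of a qualifying disability payment? yes. So the claimant is a Class-R Household.
Under paragraph 1: the claimant has not been resident for the qualifying period? yes; and the claimant occupies the dwelling as their main home? yes; and the claimant has caring responsibilities for an adult? no. So the claimant is not a Provisional Claimant.
Under paragraph 10: Class-R Recipient (paragraph 2)? yes; and not a Class-R Household (paragraph 8)? no; and not a Provisional Claimant (paragraph 1)? yes. So the claimant is not a Tier IV Claimant.

Class-R Household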